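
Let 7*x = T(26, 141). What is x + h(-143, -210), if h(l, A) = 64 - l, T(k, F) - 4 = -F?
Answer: 1312/7 ≈ 187.43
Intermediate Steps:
T(k, F) = 4 - F
x = -137/7 (x = (4 - 1*141)/7 = (4 - 141)/7 = (⅐)*(-137) = -137/7 ≈ -19.571)
x + h(-143, -210) = -137/7 + (64 - 1*(-143)) = -137/7 + (64 + 143) = -137/7 + 207 = 1312/7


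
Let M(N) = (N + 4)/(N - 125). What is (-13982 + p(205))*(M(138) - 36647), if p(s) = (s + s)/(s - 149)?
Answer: 186359773279/364 ≈ 5.1198e+8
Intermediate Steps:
p(s) = 2*s/(-149 + s) (p(s) = (2*s)/(-149 + s) = 2*s/(-149 + s))
M(N) = (4 + N)/(-125 + N)
(-13982 + p(205))*(M(138) - 36647) = (-13982 + 2*205/(-149 + 205))*((4 + 138)/(-125 + 138) - 36647) = (-13982 + 2*205/56)*(142/13 - 36647) = (-13982 + 2*205*(1/56))*((1/13)*142 - 36647) = (-13982 + 205/28)*(142/13 - 36647) = -391291/28*(-476269/13) = 186359773279/364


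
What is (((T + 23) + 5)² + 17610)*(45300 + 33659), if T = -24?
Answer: 1391731334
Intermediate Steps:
(((T + 23) + 5)² + 17610)*(45300 + 33659) = (((-24 + 23) + 5)² + 17610)*(45300 + 33659) = ((-1 + 5)² + 17610)*78959 = (4² + 17610)*78959 = (16 + 17610)*78959 = 17626*78959 = 1391731334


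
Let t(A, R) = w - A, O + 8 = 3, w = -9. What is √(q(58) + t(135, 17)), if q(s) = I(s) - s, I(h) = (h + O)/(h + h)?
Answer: I*√677991/58 ≈ 14.197*I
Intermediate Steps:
O = -5 (O = -8 + 3 = -5)
I(h) = (-5 + h)/(2*h) (I(h) = (h - 5)/(h + h) = (-5 + h)/((2*h)) = (-5 + h)*(1/(2*h)) = (-5 + h)/(2*h))
t(A, R) = -9 - A
q(s) = -s + (-5 + s)/(2*s) (q(s) = (-5 + s)/(2*s) - s = -s + (-5 + s)/(2*s))
√(q(58) + t(135, 17)) = √((½ - 1*58 - 5/2/58) + (-9 - 1*135)) = √((½ - 58 - 5/2*1/58) + (-9 - 135)) = √((½ - 58 - 5/116) - 144) = √(-6675/116 - 144) = √(-23379/116) = I*√677991/58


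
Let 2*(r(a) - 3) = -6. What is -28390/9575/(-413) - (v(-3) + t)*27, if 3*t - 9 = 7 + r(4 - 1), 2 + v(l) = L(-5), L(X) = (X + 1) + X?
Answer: 121012613/790895 ≈ 153.01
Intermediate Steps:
L(X) = 1 + 2*X (L(X) = (1 + X) + X = 1 + 2*X)
v(l) = -11 (v(l) = -2 + (1 + 2*(-5)) = -2 + (1 - 10) = -2 - 9 = -11)
r(a) = 0 (r(a) = 3 + (1/2)*(-6) = 3 - 3 = 0)
t = 16/3 (t = 3 + (7 + 0)/3 = 3 + (1/3)*7 = 3 + 7/3 = 16/3 ≈ 5.3333)
-28390/9575/(-413) - (v(-3) + t)*27 = -28390/9575/(-413) - (-11 + 16/3)*27 = -28390*1/9575*(-1/413) - (-17)*27/3 = -5678/1915*(-1/413) - 1*(-153) = 5678/790895 + 153 = 121012613/790895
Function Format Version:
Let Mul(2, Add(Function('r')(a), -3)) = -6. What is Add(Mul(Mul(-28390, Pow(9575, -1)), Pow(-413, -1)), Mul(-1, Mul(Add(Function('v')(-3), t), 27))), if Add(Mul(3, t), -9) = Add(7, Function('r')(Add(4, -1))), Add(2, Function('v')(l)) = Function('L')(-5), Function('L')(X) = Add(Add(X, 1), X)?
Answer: Rational(121012613, 790895) ≈ 153.01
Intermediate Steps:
Function('L')(X) = Add(1, Mul(2, X)) (Function('L')(X) = Add(Add(1, X), X) = Add(1, Mul(2, X)))
Function('v')(l) = -11 (Function('v')(l) = Add(-2, Add(1, Mul(2, -5))) = Add(-2, Add(1, -10)) = Add(-2, -9) = -11)
Function('r')(a) = 0 (Function('r')(a) = Add(3, Mul(Rational(1, 2), -6)) = Add(3, -3) = 0)
t = Rational(16, 3) (t = Add(3, Mul(Rational(1, 3), Add(7, 0))) = Add(3, Mul(Rational(1, 3), 7)) = Add(3, Rational(7, 3)) = Rational(16, 3) ≈ 5.3333)
Add(Mul(Mul(-28390, Pow(9575, -1)), Pow(-413, -1)), Mul(-1, Mul(Add(Function('v')(-3), t), 27))) = Add(Mul(Mul(-28390, Pow(9575, -1)), Pow(-413, -1)), Mul(-1, Mul(Add(-11, Rational(16, 3)), 27))) = Add(Mul(Mul(-28390, Rational(1, 9575)), Rational(-1, 413)), Mul(-1, Mul(Rational(-17, 3), 27))) = Add(Mul(Rational(-5678, 1915), Rational(-1, 413)), Mul(-1, -153)) = Add(Rational(5678, 790895), 153) = Rational(121012613, 790895)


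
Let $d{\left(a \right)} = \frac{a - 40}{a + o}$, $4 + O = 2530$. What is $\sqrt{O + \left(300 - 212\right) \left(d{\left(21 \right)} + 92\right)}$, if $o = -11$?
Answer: $\frac{\sqrt{261370}}{5} \approx 102.25$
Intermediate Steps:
$O = 2526$ ($O = -4 + 2530 = 2526$)
$d{\left(a \right)} = \frac{-40 + a}{-11 + a}$ ($d{\left(a \right)} = \frac{a - 40}{a - 11} = \frac{-40 + a}{-11 + a}$)
$\sqrt{O + \left(300 - 212\right) \left(d{\left(21 \right)} + 92\right)} = \sqrt{2526 + \left(300 - 212\right) \left(\frac{-40 + 21}{-11 + 21} + 92\right)} = \sqrt{2526 + 88 \left(\frac{1}{10} \left(-19\right) + 92\right)} = \sqrt{2526 + 88 \left(- \frac{19}{10} + 92\right)} = \sqrt{2526 + 88 \cdot \frac{901}{10}} = \sqrt{2526 + \frac{39644}{5}} = \sqrt{\frac{52274}{5}} = \frac{\sqrt{261370}}{5}$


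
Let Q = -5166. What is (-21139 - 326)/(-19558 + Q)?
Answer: 21465/24724 ≈ 0.86819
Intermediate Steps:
(-21139 - 326)/(-19558 + Q) = (-21139 - 326)/(-19558 - 5166) = -21465/(-24724) = -21465*(-1/24724) = 21465/24724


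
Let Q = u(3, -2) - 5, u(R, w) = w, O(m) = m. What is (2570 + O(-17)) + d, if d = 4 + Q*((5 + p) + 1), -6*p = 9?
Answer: 5051/2 ≈ 2525.5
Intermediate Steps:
p = -3/2 (p = -⅙*9 = -3/2 ≈ -1.5000)
Q = -7 (Q = -2 - 5 = -7)
d = -55/2 (d = 4 - 7*((5 - 3/2) + 1) = 4 - 7*(7/2 + 1) = 4 - 7*9/2 = 4 - 63/2 = -55/2 ≈ -27.500)
(2570 + O(-17)) + d = (2570 - 17) - 55/2 = 2553 - 55/2 = 5051/2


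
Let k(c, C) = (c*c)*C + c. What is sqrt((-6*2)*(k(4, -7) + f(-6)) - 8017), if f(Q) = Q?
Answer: I*sqrt(6649) ≈ 81.541*I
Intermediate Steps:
k(c, C) = c + C*c**2 (k(c, C) = c**2*C + c = C*c**2 + c = c + C*c**2)
sqrt((-6*2)*(k(4, -7) + f(-6)) - 8017) = sqrt((-6*2)*(4*(1 - 7*4) - 6) - 8017) = sqrt(-12*(4*(1 - 28) - 6) - 8017) = sqrt(-12*(4*(-27) - 6) - 8017) = sqrt(-12*(-108 - 6) - 8017) = sqrt(-12*(-114) - 8017) = sqrt(1368 - 8017) = sqrt(-6649) = I*sqrt(6649)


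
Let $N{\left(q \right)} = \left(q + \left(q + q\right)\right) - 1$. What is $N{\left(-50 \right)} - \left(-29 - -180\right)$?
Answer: $-302$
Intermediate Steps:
$N{\left(q \right)} = -1 + 3 q$ ($N{\left(q \right)} = \left(q + 2 q\right) - 1 = 3 q - 1 = -1 + 3 q$)
$N{\left(-50 \right)} - \left(-29 - -180\right) = \left(-1 + 3 \left(-50\right)\right) - \left(-29 - -180\right) = \left(-1 - 150\right) - \left(-29 + 180\right) = -151 - 151 = -302$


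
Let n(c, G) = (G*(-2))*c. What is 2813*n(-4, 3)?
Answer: 67512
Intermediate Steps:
n(c, G) = -2*G*c (n(c, G) = (-2*G)*c = -2*G*c)
2813*n(-4, 3) = 2813*(-2*3*(-4)) = 2813*24 = 67512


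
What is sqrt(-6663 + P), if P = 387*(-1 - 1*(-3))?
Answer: I*sqrt(5889) ≈ 76.74*I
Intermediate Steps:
P = 774 (P = 387*(-1 + 3) = 387*2 = 774)
sqrt(-6663 + P) = sqrt(-6663 + 774) = sqrt(-5889) = I*sqrt(5889)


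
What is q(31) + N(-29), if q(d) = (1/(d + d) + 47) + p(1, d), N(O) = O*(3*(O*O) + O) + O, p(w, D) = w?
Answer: -4483033/62 ≈ -72307.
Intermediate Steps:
N(O) = O + O*(O + 3*O²) (N(O) = O*(3*O² + O) + O = O*(O + 3*O²) + O = O + O*(O + 3*O²))
q(d) = 48 + 1/(2*d) (q(d) = (1/(d + d) + 47) + 1 = (1/(2*d) + 47) + 1 = (47 + 1/(2*d)) + 1 = 48 + 1/(2*d))
q(31) + N(-29) = (48 + (½)/31) - 29*(1 - 29 + 3*(-29)²) = (48 + (½)*(1/31)) - 29*(1 - 29 + 3*841) = (48 + 1/62) - 29*(1 - 29 + 2523) = 2977/62 - 29*2495 = 2977/62 - 72355 = -4483033/62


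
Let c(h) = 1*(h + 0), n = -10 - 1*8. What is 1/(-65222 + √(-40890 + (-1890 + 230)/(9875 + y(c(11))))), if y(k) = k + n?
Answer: -160902674/10494495079673 - I*√248861203015/10494495079673 ≈ -1.5332e-5 - 4.7535e-8*I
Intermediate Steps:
n = -18 (n = -10 - 8 = -18)
c(h) = h (c(h) = 1*h = h)
y(k) = -18 + k (y(k) = k - 18 = -18 + k)
1/(-65222 + √(-40890 + (-1890 + 230)/(9875 + y(c(11))))) = 1/(-65222 + √(-40890 + (-1890 + 230)/(9875 + (-18 + 11)))) = 1/(-65222 + √(-40890 - 1660/(9875 - 7))) = 1/(-65222 + √(-40890 - 1660/9868)) = 1/(-65222 + √(-40890 - 1660*1/9868)) = 1/(-65222 + √(-40890 - 415/2467)) = 1/(-65222 + √(-100876045/2467)) = 1/(-65222 + I*√248861203015/2467)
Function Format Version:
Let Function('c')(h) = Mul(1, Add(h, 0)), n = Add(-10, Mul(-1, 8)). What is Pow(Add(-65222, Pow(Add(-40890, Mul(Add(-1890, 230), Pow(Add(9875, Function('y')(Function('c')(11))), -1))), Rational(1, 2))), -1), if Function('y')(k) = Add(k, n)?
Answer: Add(Rational(-160902674, 10494495079673), Mul(Rational(-1, 10494495079673), I, Pow(248861203015, Rational(1, 2)))) ≈ Add(-1.5332e-5, Mul(-4.7535e-8, I))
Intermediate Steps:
n = -18 (n = Add(-10, -8) = -18)
Function('c')(h) = h (Function('c')(h) = Mul(1, h) = h)
Function('y')(k) = Add(-18, k) (Function('y')(k) = Add(k, -18) = Add(-18, k))
Pow(Add(-65222, Pow(Add(-40890, Mul(Add(-1890, 230), Pow(Add(9875, Function('y')(Function('c')(11))), -1))), Rational(1, 2))), -1) = Pow(Add(-65222, Pow(Add(-40890, Mul(Add(-1890, 230), Pow(Add(9875, Add(-18, 11)), -1))), Rational(1, 2))), -1) = Pow(Add(-65222, Pow(Add(-40890, Mul(-1660, Pow(Add(9875, -7), -1))), Rational(1, 2))), -1) = Pow(Add(-65222, Pow(Add(-40890, Mul(-1660, Pow(9868, -1))), Rational(1, 2))), -1) = Pow(Add(-65222, Pow(Add(-40890, Mul(-1660, Rational(1, 9868))), Rational(1, 2))), -1) = Pow(Add(-65222, Pow(Add(-40890, Rational(-415, 2467)), Rational(1, 2))), -1) = Pow(Add(-65222, Pow(Rational(-100876045, 2467), Rational(1, 2))), -1) = Pow(Add(-65222, Mul(Rational(1, 2467), I, Pow(248861203015, Rational(1, 2)))), -1)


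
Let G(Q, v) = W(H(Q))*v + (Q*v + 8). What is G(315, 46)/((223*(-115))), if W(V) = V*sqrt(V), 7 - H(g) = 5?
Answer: -14498/25645 - 4*sqrt(2)/1115 ≈ -0.57041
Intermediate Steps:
H(g) = 2 (H(g) = 7 - 1*5 = 7 - 5 = 2)
W(V) = V**(3/2)
G(Q, v) = 8 + Q*v + 2*v*sqrt(2) (G(Q, v) = 2**(3/2)*v + (Q*v + 8) = (2*sqrt(2))*v + (8 + Q*v) = 2*v*sqrt(2) + (8 + Q*v) = 8 + Q*v + 2*v*sqrt(2))
G(315, 46)/((223*(-115))) = (8 + 315*46 + 2*46*sqrt(2))/((223*(-115))) = (8 + 14490 + 92*sqrt(2))/(-25645) = (14498 + 92*sqrt(2))*(-1/25645) = -14498/25645 - 4*sqrt(2)/1115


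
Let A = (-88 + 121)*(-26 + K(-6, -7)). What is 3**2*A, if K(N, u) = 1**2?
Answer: -7425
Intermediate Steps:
K(N, u) = 1
A = -825 (A = (-88 + 121)*(-26 + 1) = 33*(-25) = -825)
3**2*A = 3**2*(-825) = 9*(-825) = -7425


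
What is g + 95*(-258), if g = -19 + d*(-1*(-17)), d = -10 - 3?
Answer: -24750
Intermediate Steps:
d = -13
g = -240 (g = -19 - (-13)*(-17) = -19 - 13*17 = -19 - 221 = -240)
g + 95*(-258) = -240 + 95*(-258) = -240 - 24510 = -24750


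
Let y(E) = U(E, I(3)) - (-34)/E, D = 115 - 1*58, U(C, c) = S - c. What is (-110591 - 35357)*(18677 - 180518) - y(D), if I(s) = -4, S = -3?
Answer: 1346361105185/57 ≈ 2.3620e+10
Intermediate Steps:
U(C, c) = -3 - c
D = 57 (D = 115 - 58 = 57)
y(E) = 1 + 34/E (y(E) = (-3 - 1*(-4)) - (-34)/E = (-3 + 4) + 34/E = 1 + 34/E)
(-110591 - 35357)*(18677 - 180518) - y(D) = (-110591 - 35357)*(18677 - 180518) - (34 + 57)/57 = -145948*(-161841) - 91/57 = 23620370268 - 1*91/57 = 23620370268 - 91/57 = 1346361105185/57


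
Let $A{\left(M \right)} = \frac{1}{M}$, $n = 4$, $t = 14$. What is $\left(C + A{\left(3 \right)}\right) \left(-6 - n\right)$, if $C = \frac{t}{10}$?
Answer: $- \frac{52}{3} \approx -17.333$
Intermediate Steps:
$C = \frac{7}{5}$ ($C = \frac{14}{10} = 14 \cdot \frac{1}{10} = \frac{7}{5} \approx 1.4$)
$\left(C + A{\left(3 \right)}\right) \left(-6 - n\right) = \left(\frac{7}{5} + \frac{1}{3}\right) \left(-6 - 4\right) = \frac{26}{15} \left(-10\right) = - \frac{52}{3}$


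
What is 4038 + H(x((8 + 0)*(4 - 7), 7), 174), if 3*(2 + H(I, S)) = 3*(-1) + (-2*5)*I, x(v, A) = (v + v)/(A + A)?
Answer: 28325/7 ≈ 4046.4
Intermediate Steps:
x(v, A) = v/A (x(v, A) = (2*v)/((2*A)) = (2*v)*(1/(2*A)) = v/A)
H(I, S) = -3 - 10*I/3 (H(I, S) = -2 + (3*(-1) + (-2*5)*I)/3 = -2 + (-3 - 10*I)/3 = -2 + (-1 - 10*I/3) = -3 - 10*I/3)
4038 + H(x((8 + 0)*(4 - 7), 7), 174) = 4038 + (-3 - 10*(8 + 0)*(4 - 7)/(3*7)) = 4038 + (-3 - 10*8*(-3)/(3*7)) = 4038 + (-3 - (-80)/7) = 4038 + (-3 - 10/3*(-24/7)) = 4038 + (-3 + 80/7) = 4038 + 59/7 = 28325/7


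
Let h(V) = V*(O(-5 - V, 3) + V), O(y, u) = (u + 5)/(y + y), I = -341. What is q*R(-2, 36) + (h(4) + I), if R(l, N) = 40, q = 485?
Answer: 171659/9 ≈ 19073.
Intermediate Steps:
O(y, u) = (5 + u)/(2*y) (O(y, u) = (5 + u)/((2*y)) = (5 + u)*(1/(2*y)) = (5 + u)/(2*y))
h(V) = V*(V + 4/(-5 - V)) (h(V) = V*((5 + 3)/(2*(-5 - V)) + V) = V*((½)*8/(-5 - V) + V) = V*(4/(-5 - V) + V) = V*(V + 4/(-5 - V)))
q*R(-2, 36) + (h(4) + I) = 485*40 + (4*(-4 + 4*(5 + 4))/(5 + 4) - 341) = 19400 + (4*(-4 + 4*9)/9 - 341) = 19400 + (4*(⅑)*(-4 + 36) - 341) = 19400 + (4*(⅑)*32 - 341) = 19400 + (128/9 - 341) = 19400 - 2941/9 = 171659/9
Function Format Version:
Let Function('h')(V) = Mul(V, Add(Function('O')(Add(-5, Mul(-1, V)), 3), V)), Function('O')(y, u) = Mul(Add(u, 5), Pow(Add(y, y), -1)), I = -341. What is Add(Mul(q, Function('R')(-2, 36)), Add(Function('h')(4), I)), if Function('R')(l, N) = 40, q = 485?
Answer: Rational(171659, 9) ≈ 19073.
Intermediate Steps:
Function('O')(y, u) = Mul(Rational(1, 2), Pow(y, -1), Add(5, u)) (Function('O')(y, u) = Mul(Add(5, u), Pow(Mul(2, y), -1)) = Mul(Add(5, u), Mul(Rational(1, 2), Pow(y, -1))) = Mul(Rational(1, 2), Pow(y, -1), Add(5, u)))
Function('h')(V) = Mul(V, Add(V, Mul(4, Pow(Add(-5, Mul(-1, V)), -1)))) (Function('h')(V) = Mul(V, Add(Mul(Rational(1, 2), Pow(Add(-5, Mul(-1, V)), -1), Add(5, 3)), V)) = Mul(V, Add(Mul(Rational(1, 2), Pow(Add(-5, Mul(-1, V)), -1), 8), V)) = Mul(V, Add(Mul(4, Pow(Add(-5, Mul(-1, V)), -1)), V)) = Mul(V, Add(V, Mul(4, Pow(Add(-5, Mul(-1, V)), -1)))))
Add(Mul(q, Function('R')(-2, 36)), Add(Function('h')(4), I)) = Add(Mul(485, 40), Add(Mul(4, Pow(Add(5, 4), -1), Add(-4, Mul(4, Add(5, 4)))), -341)) = Add(19400, Add(Mul(4, Pow(9, -1), Add(-4, Mul(4, 9))), -341)) = Add(19400, Add(Mul(4, Rational(1, 9), Add(-4, 36)), -341)) = Add(19400, Add(Mul(4, Rational(1, 9), 32), -341)) = Add(19400, Add(Rational(128, 9), -341)) = Add(19400, Rational(-2941, 9)) = Rational(171659, 9)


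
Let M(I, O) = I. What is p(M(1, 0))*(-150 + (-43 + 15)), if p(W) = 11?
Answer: -1958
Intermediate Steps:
p(M(1, 0))*(-150 + (-43 + 15)) = 11*(-150 + (-43 + 15)) = 11*(-150 - 28) = 11*(-178) = -1958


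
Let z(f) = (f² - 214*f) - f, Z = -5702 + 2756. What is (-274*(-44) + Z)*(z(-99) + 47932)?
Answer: 719853980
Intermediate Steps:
Z = -2946
z(f) = f² - 215*f
(-274*(-44) + Z)*(z(-99) + 47932) = (-274*(-44) - 2946)*(-99*(-215 - 99) + 47932) = (12056 - 2946)*(-99*(-314) + 47932) = 9110*(31086 + 47932) = 9110*79018 = 719853980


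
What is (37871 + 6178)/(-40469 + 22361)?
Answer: -14683/6036 ≈ -2.4326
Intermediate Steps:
(37871 + 6178)/(-40469 + 22361) = 44049/(-18108) = 44049*(-1/18108) = -14683/6036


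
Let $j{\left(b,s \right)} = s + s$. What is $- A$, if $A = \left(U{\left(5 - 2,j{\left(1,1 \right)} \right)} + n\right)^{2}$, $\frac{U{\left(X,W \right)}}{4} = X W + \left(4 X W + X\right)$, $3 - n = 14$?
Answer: $-14641$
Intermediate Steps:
$n = -11$ ($n = 3 - 14 = -11$)
$j{\left(b,s \right)} = 2 s$
$U{\left(X,W \right)} = 4 X + 20 W X$ ($U{\left(X,W \right)} = 4 \left(X W + \left(4 X W + X\right)\right) = 4 \left(W X + \left(4 W X + X\right)\right) = 4 \left(W X + \left(X + 4 W X\right)\right) = 4 \left(X + 5 W X\right) = 4 X + 20 W X$)
$A = 14641$ ($A = \left(4 \left(5 - 2\right) \left(1 + 5 \cdot 2 \cdot 1\right) - 11\right)^{2} = \left(4 \cdot 3 \left(1 + 5 \cdot 2\right) - 11\right)^{2} = \left(4 \cdot 3 \left(1 + 10\right) - 11\right)^{2} = \left(4 \cdot 3 \cdot 11 - 11\right)^{2} = \left(132 - 11\right)^{2} = 121^{2} = 14641$)
$- A = \left(-1\right) 14641 = -14641$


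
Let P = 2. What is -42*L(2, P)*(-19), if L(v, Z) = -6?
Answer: -4788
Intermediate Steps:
-42*L(2, P)*(-19) = -42*(-6)*(-19) = 252*(-19) = -4788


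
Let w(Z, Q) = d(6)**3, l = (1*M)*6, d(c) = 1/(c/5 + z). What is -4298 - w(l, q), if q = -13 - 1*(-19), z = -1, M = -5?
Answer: -4423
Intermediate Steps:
d(c) = 1/(-1 + c/5) (d(c) = 1/(c/5 - 1) = 1/(-1 + c/5))
q = 6 (q = -13 + 19 = 6)
l = -30 (l = (1*(-5))*6 = -5*6 = -30)
w(Z, Q) = 125 (w(Z, Q) = (5/(-5 + 6))**3 = (5/1)**3 = (5*1)**3 = 5**3 = 125)
-4298 - w(l, q) = -4298 - 1*125 = -4298 - 125 = -4423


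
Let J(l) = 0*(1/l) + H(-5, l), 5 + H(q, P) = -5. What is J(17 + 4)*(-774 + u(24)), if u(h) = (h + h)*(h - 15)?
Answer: 3420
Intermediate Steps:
H(q, P) = -10 (H(q, P) = -5 - 5 = -10)
u(h) = 2*h*(-15 + h) (u(h) = (2*h)*(-15 + h) = 2*h*(-15 + h))
J(l) = -10 (J(l) = 0*(1/l) - 10 = 0/l - 10 = 0 - 10 = -10)
J(17 + 4)*(-774 + u(24)) = -10*(-774 + 2*24*(-15 + 24)) = -10*(-774 + 2*24*9) = -10*(-774 + 432) = -10*(-342) = 3420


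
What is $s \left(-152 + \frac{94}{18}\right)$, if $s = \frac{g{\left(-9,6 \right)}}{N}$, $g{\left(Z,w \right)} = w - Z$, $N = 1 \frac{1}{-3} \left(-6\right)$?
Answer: $- \frac{6605}{6} \approx -1100.8$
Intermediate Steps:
$N = 2$ ($N = 1 \left(- \frac{1}{3}\right) \left(-6\right) = \left(- \frac{1}{3}\right) \left(-6\right) = 2$)
$s = \frac{15}{2}$ ($s = \frac{6 - -9}{2} = \left(6 + 9\right) \frac{1}{2} = 15 \cdot \frac{1}{2} = \frac{15}{2} \approx 7.5$)
$s \left(-152 + \frac{94}{18}\right) = \frac{15 \left(-152 + \frac{94}{18}\right)}{2} = \frac{15 \left(-152 + 94 \cdot \frac{1}{18}\right)}{2} = \frac{15 \left(-152 + \frac{47}{9}\right)}{2} = \frac{15}{2} \left(- \frac{1321}{9}\right) = - \frac{6605}{6}$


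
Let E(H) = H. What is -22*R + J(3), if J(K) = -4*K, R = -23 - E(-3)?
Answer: 428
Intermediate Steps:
R = -20 (R = -23 - 1*(-3) = -23 + 3 = -20)
-22*R + J(3) = -22*(-20) - 4*3 = 440 - 12 = 428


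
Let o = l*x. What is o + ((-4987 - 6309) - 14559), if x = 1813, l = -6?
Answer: -36733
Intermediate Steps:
o = -10878 (o = -6*1813 = -10878)
o + ((-4987 - 6309) - 14559) = -10878 + ((-4987 - 6309) - 14559) = -10878 + (-11296 - 14559) = -10878 - 25855 = -36733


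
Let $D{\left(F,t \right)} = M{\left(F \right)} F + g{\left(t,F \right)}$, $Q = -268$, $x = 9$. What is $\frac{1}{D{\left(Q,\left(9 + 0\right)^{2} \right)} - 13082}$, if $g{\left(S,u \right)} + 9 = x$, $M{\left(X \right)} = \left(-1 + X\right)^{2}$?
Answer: $- \frac{1}{19405830} \approx -5.1531 \cdot 10^{-8}$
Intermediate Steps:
$g{\left(S,u \right)} = 0$ ($g{\left(S,u \right)} = -9 + 9 = 0$)
$D{\left(F,t \right)} = F \left(-1 + F\right)^{2}$ ($D{\left(F,t \right)} = \left(-1 + F\right)^{2} F + 0 = F \left(-1 + F\right)^{2} + 0 = F \left(-1 + F\right)^{2}$)
$\frac{1}{D{\left(Q,\left(9 + 0\right)^{2} \right)} - 13082} = \frac{1}{- 268 \left(-1 - 268\right)^{2} - 13082} = \frac{1}{- 268 \left(-269\right)^{2} - 13082} = \frac{1}{\left(-268\right) 72361 - 13082} = \frac{1}{-19392748 - 13082} = \frac{1}{-19405830} = - \frac{1}{19405830}$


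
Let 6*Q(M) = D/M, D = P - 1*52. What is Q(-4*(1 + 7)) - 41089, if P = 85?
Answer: -2629707/64 ≈ -41089.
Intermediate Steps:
D = 33 (D = 85 - 1*52 = 85 - 52 = 33)
Q(M) = 11/(2*M) (Q(M) = (33/M)/6 = 11/(2*M))
Q(-4*(1 + 7)) - 41089 = 11/(2*((-4*(1 + 7)))) - 41089 = 11/(2*((-4*8))) - 41089 = (11/2)/(-32) - 41089 = (11/2)*(-1/32) - 41089 = -11/64 - 41089 = -2629707/64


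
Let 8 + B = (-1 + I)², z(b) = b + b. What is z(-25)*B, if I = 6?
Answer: -850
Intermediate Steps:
z(b) = 2*b
B = 17 (B = -8 + (-1 + 6)² = -8 + 5² = -8 + 25 = 17)
z(-25)*B = (2*(-25))*17 = -50*17 = -850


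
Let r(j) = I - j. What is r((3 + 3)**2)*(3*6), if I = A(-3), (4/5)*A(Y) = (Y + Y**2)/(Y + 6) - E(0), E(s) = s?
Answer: -603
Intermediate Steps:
A(Y) = 5*(Y + Y**2)/(4*(6 + Y)) (A(Y) = 5*((Y + Y**2)/(Y + 6) - 1*0)/4 = 5*((Y + Y**2)/(6 + Y) + 0)/4 = 5*((Y + Y**2)/(6 + Y))/4 = 5*(Y + Y**2)/(4*(6 + Y)))
I = 5/2 (I = (5/4)*(-3)*(1 - 3)/(6 - 3) = (5/4)*(-3)*(-2)/3 = (5/4)*(-3)*(1/3)*(-2) = 5/2 ≈ 2.5000)
r(j) = 5/2 - j
r((3 + 3)**2)*(3*6) = (5/2 - (3 + 3)**2)*(3*6) = (5/2 - 1*6**2)*18 = (5/2 - 1*36)*18 = (5/2 - 36)*18 = -67/2*18 = -603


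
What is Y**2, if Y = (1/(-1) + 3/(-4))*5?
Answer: 1225/16 ≈ 76.563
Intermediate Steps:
Y = -35/4 (Y = (1*(-1) + 3*(-1/4))*5 = (-1 - 3/4)*5 = -7/4*5 = -35/4 ≈ -8.7500)
Y**2 = (-35/4)**2 = 1225/16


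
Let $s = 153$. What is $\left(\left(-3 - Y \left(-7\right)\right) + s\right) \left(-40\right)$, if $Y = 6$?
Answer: $-7680$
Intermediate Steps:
$\left(\left(-3 - Y \left(-7\right)\right) + s\right) \left(-40\right) = \left(\left(-3 - 6 \left(-7\right)\right) + 153\right) \left(-40\right) = \left(\left(-3 - -42\right) + 153\right) \left(-40\right) = \left(\left(-3 + 42\right) + 153\right) \left(-40\right) = \left(39 + 153\right) \left(-40\right) = 192 \left(-40\right) = -7680$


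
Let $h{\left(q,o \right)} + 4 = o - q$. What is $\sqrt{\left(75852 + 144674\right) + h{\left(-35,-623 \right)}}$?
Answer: $\sqrt{219934} \approx 468.97$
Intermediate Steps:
$h{\left(q,o \right)} = -4 + o - q$ ($h{\left(q,o \right)} = -4 + \left(o - q\right) = -4 + o - q$)
$\sqrt{\left(75852 + 144674\right) + h{\left(-35,-623 \right)}} = \sqrt{\left(75852 + 144674\right) - 592} = \sqrt{220526 - 592} = \sqrt{219934}$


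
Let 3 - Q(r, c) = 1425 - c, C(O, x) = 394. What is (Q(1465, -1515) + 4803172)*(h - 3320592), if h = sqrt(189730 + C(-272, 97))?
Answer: -15939621939120 + 9600470*sqrt(47531) ≈ -1.5938e+13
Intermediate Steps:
Q(r, c) = -1422 + c (Q(r, c) = 3 - (1425 - c) = 3 + (-1425 + c) = -1422 + c)
h = 2*sqrt(47531) (h = sqrt(189730 + 394) = sqrt(190124) = 2*sqrt(47531) ≈ 436.03)
(Q(1465, -1515) + 4803172)*(h - 3320592) = ((-1422 - 1515) + 4803172)*(2*sqrt(47531) - 3320592) = (-2937 + 4803172)*(-3320592 + 2*sqrt(47531)) = 4800235*(-3320592 + 2*sqrt(47531)) = -15939621939120 + 9600470*sqrt(47531)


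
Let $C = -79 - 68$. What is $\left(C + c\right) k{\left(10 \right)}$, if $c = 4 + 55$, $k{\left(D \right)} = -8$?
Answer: $704$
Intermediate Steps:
$C = -147$
$c = 59$
$\left(C + c\right) k{\left(10 \right)} = \left(-147 + 59\right) \left(-8\right) = \left(-88\right) \left(-8\right) = 704$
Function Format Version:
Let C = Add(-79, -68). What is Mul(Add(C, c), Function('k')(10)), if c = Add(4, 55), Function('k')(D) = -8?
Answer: 704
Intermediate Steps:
C = -147
c = 59
Mul(Add(C, c), Function('k')(10)) = Mul(Add(-147, 59), -8) = Mul(-88, -8) = 704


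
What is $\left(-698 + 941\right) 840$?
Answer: $204120$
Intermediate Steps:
$\left(-698 + 941\right) 840 = 243 \cdot 840 = 204120$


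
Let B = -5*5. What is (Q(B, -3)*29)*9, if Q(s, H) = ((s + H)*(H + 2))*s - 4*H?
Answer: -179568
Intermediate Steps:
B = -25
Q(s, H) = -4*H + s*(2 + H)*(H + s) (Q(s, H) = ((H + s)*(2 + H))*s - 4*H = ((2 + H)*(H + s))*s - 4*H = s*(2 + H)*(H + s) - 4*H = -4*H + s*(2 + H)*(H + s))
(Q(B, -3)*29)*9 = ((-4*(-3) + 2*(-25)² - 3*(-25)² - 25*(-3)² + 2*(-3)*(-25))*29)*9 = ((12 + 2*625 - 3*625 - 25*9 + 150)*29)*9 = ((12 + 1250 - 1875 - 225 + 150)*29)*9 = -688*29*9 = -19952*9 = -179568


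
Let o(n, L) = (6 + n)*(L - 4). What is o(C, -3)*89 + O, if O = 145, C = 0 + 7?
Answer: -7954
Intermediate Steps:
C = 7
o(n, L) = (-4 + L)*(6 + n) (o(n, L) = (6 + n)*(-4 + L) = (-4 + L)*(6 + n))
o(C, -3)*89 + O = (-24 - 4*7 + 6*(-3) - 3*7)*89 + 145 = (-24 - 28 - 18 - 21)*89 + 145 = -91*89 + 145 = -8099 + 145 = -7954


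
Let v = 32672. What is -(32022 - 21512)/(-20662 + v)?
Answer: -1051/1201 ≈ -0.87510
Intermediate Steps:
-(32022 - 21512)/(-20662 + v) = -(32022 - 21512)/(-20662 + 32672) = -10510/12010 = -1*1051/1201 = -1051/1201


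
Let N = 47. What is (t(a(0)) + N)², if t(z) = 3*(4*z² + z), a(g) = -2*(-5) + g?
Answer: 1630729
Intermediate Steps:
a(g) = 10 + g
t(z) = 3*z + 12*z² (t(z) = 3*(z + 4*z²) = 3*z + 12*z²)
(t(a(0)) + N)² = (3*(10 + 0)*(1 + 4*(10 + 0)) + 47)² = (3*10*(1 + 4*10) + 47)² = (3*10*(1 + 40) + 47)² = (3*10*41 + 47)² = (1230 + 47)² = 1277² = 1630729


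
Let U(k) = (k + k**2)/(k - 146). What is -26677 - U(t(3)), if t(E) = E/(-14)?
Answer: -764509499/28658 ≈ -26677.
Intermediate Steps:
t(E) = -E/14 (t(E) = E*(-1/14) = -E/14)
U(k) = (k + k**2)/(-146 + k)
-26677 - U(t(3)) = -26677 - (-1/14*3)*(1 - 1/14*3)/(-146 - 1/14*3) = -26677 - (-3)*(1 - 3/14)/(14*(-146 - 3/14)) = -26677 - (-3)*11/(14*(-2047/14)*14) = -26677 - (-3)*(-14)*11/(14*2047*14) = -26677 - 1*33/28658 = -26677 - 33/28658 = -764509499/28658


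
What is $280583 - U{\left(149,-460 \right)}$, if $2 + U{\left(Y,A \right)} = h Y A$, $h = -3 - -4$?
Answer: $349125$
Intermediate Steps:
$h = 1$ ($h = -3 + 4 = 1$)
$U{\left(Y,A \right)} = -2 + A Y$ ($U{\left(Y,A \right)} = -2 + 1 Y A = -2 + Y A = -2 + A Y$)
$280583 - U{\left(149,-460 \right)} = 280583 - \left(-2 - 68540\right) = 280583 - -68542 = 280583 + 68542 = 349125$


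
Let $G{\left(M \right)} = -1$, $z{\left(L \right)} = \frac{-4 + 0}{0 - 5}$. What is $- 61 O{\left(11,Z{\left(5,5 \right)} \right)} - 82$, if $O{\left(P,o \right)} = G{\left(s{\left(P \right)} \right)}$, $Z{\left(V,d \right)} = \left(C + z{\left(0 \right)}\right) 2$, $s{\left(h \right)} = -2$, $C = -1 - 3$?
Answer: $-21$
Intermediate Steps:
$C = -4$
$z{\left(L \right)} = \frac{4}{5}$ ($z{\left(L \right)} = - \frac{4}{-5} = \left(-4\right) \left(- \frac{1}{5}\right) = \frac{4}{5}$)
$Z{\left(V,d \right)} = - \frac{32}{5}$ ($Z{\left(V,d \right)} = \left(-4 + \frac{4}{5}\right) 2 = \left(- \frac{16}{5}\right) 2 = - \frac{32}{5}$)
$O{\left(P,o \right)} = -1$
$- 61 O{\left(11,Z{\left(5,5 \right)} \right)} - 82 = \left(-61\right) \left(-1\right) - 82 = 61 - 82 = -21$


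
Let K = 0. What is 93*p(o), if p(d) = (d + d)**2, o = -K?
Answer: 0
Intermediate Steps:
o = 0 (o = -1*0 = 0)
p(d) = 4*d**2 (p(d) = (2*d)**2 = 4*d**2)
93*p(o) = 93*(4*0**2) = 93*(4*0) = 93*0 = 0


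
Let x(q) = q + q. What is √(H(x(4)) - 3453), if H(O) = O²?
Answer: I*√3389 ≈ 58.215*I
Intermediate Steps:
x(q) = 2*q
√(H(x(4)) - 3453) = √((2*4)² - 3453) = √(8² - 3453) = √(64 - 3453) = √(-3389) = I*√3389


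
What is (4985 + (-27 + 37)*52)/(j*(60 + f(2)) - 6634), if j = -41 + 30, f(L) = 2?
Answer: -5505/7316 ≈ -0.75246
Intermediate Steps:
j = -11
(4985 + (-27 + 37)*52)/(j*(60 + f(2)) - 6634) = (4985 + (-27 + 37)*52)/(-11*(60 + 2) - 6634) = (4985 + 10*52)/(-11*62 - 6634) = (4985 + 520)/(-682 - 6634) = 5505/(-7316) = 5505*(-1/7316) = -5505/7316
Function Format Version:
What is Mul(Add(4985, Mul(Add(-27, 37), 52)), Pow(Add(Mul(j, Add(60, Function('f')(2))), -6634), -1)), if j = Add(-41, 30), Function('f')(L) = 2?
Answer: Rational(-5505, 7316) ≈ -0.75246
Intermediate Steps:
j = -11
Mul(Add(4985, Mul(Add(-27, 37), 52)), Pow(Add(Mul(j, Add(60, Function('f')(2))), -6634), -1)) = Mul(Add(4985, Mul(Add(-27, 37), 52)), Pow(Add(Mul(-11, Add(60, 2)), -6634), -1)) = Mul(Add(4985, Mul(10, 52)), Pow(Add(Mul(-11, 62), -6634), -1)) = Mul(Add(4985, 520), Pow(Add(-682, -6634), -1)) = Mul(5505, Pow(-7316, -1)) = Mul(5505, Rational(-1, 7316)) = Rational(-5505, 7316)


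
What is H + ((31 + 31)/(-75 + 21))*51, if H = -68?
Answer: -1139/9 ≈ -126.56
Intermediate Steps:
H + ((31 + 31)/(-75 + 21))*51 = -68 + ((31 + 31)/(-75 + 21))*51 = -68 + (62/(-54))*51 = -68 + (62*(-1/54))*51 = -68 - 31/27*51 = -68 - 527/9 = -1139/9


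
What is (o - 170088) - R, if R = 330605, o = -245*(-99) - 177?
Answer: -476615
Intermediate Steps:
o = 24078 (o = 24255 - 177 = 24078)
(o - 170088) - R = (24078 - 170088) - 1*330605 = -146010 - 330605 = -476615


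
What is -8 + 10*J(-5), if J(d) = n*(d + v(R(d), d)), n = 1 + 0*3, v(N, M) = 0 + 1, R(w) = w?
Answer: -48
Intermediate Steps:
v(N, M) = 1
n = 1 (n = 1 + 0 = 1)
J(d) = 1 + d (J(d) = 1*(d + 1) = 1*(1 + d) = 1 + d)
-8 + 10*J(-5) = -8 + 10*(1 - 5) = -8 + 10*(-4) = -8 - 40 = -48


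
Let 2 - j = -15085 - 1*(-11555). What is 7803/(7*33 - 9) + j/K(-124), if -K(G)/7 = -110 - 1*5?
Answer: 2355173/59570 ≈ 39.536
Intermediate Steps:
K(G) = 805 (K(G) = -7*(-110 - 1*5) = -7*(-110 - 5) = -7*(-115) = 805)
j = 3532 (j = 2 - (-15085 - 1*(-11555)) = 2 - (-15085 + 11555) = 2 - 1*(-3530) = 2 + 3530 = 3532)
7803/(7*33 - 9) + j/K(-124) = 7803/(7*33 - 9) + 3532/805 = 7803/(231 - 9) + 3532*(1/805) = 7803/222 + 3532/805 = 7803*(1/222) + 3532/805 = 2601/74 + 3532/805 = 2355173/59570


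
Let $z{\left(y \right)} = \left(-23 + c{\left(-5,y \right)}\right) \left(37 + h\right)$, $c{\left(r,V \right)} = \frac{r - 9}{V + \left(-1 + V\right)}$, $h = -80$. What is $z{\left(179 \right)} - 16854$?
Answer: $- \frac{809029}{51} \approx -15863.0$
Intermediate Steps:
$c{\left(r,V \right)} = \frac{-9 + r}{-1 + 2 V}$
$z{\left(y \right)} = 989 + \frac{602}{-1 + 2 y}$ ($z{\left(y \right)} = \left(-23 + \frac{-9 - 5}{-1 + 2 y}\right) \left(37 - 80\right) = \left(-23 + \frac{1}{-1 + 2 y} \left(-14\right)\right) \left(-43\right) = \left(-23 - \frac{14}{-1 + 2 y}\right) \left(-43\right) = 989 + \frac{602}{-1 + 2 y}$)
$z{\left(179 \right)} - 16854 = \frac{43 \left(-9 + 46 \cdot 179\right)}{-1 + 2 \cdot 179} - 16854 = \frac{43 \left(-9 + 8234\right)}{-1 + 358} - 16854 = 43 \cdot \frac{1}{357} \cdot 8225 - 16854 = \frac{50525}{51} - 16854 = - \frac{809029}{51}$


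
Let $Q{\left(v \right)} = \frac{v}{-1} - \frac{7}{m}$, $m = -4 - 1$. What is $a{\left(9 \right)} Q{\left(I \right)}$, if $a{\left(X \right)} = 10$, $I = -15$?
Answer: $164$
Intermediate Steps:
$m = -5$ ($m = -4 - 1 = -5$)
$Q{\left(v \right)} = \frac{7}{5} - v$ ($Q{\left(v \right)} = \frac{v}{-1} - \frac{7}{-5} = v \left(-1\right) - - \frac{7}{5} = - v + \frac{7}{5} = \frac{7}{5} - v$)
$a{\left(9 \right)} Q{\left(I \right)} = 10 \left(\frac{7}{5} - -15\right) = 10 \left(\frac{7}{5} + 15\right) = 10 \cdot \frac{82}{5} = 164$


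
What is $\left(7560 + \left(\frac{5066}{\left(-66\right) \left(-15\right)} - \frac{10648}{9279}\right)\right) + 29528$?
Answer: $\frac{18929701243}{510345} \approx 37092.0$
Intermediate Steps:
$\left(7560 + \left(\frac{5066}{\left(-66\right) \left(-15\right)} - \frac{10648}{9279}\right)\right) + 29528 = \left(7560 + \left(\frac{5066}{990} - \frac{10648}{9279}\right)\right) + 29528 = \left(7560 + \left(5066 \cdot \frac{1}{990} - \frac{10648}{9279}\right)\right) + 29528 = \left(7560 + \left(\frac{2533}{495} - \frac{10648}{9279}\right)\right) + 29528 = \left(7560 + \frac{2025883}{510345}\right) + 29528 = \frac{3860234083}{510345} + 29528 = \frac{18929701243}{510345}$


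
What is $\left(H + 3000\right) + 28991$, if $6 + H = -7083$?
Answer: $24902$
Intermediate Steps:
$H = -7089$ ($H = -6 - 7083 = -7089$)
$\left(H + 3000\right) + 28991 = \left(-7089 + 3000\right) + 28991 = -4089 + 28991 = 24902$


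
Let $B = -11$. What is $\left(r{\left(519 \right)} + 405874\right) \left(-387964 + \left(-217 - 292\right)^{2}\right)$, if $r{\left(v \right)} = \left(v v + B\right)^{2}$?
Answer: $-9350439530326242$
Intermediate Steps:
$r{\left(v \right)} = \left(-11 + v^{2}\right)^{2}$ ($r{\left(v \right)} = \left(v v - 11\right)^{2} = \left(v^{2} - 11\right)^{2} = \left(-11 + v^{2}\right)^{2}$)
$\left(r{\left(519 \right)} + 405874\right) \left(-387964 + \left(-217 - 292\right)^{2}\right) = \left(\left(-11 + 519^{2}\right)^{2} + 405874\right) \left(-387964 + \left(-217 - 292\right)^{2}\right) = \left(\left(-11 + 269361\right)^{2} + 405874\right) \left(-387964 + \left(-509\right)^{2}\right) = \left(269350^{2} + 405874\right) \left(-387964 + 259081\right) = \left(72549422500 + 405874\right) \left(-128883\right) = 72549828374 \left(-128883\right) = -9350439530326242$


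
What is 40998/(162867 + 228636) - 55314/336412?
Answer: -1310562961/21951051206 ≈ -0.059704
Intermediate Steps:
40998/(162867 + 228636) - 55314/336412 = 40998/391503 - 55314*1/336412 = 40998*(1/391503) - 27657/168206 = 13666/130501 - 27657/168206 = -1310562961/21951051206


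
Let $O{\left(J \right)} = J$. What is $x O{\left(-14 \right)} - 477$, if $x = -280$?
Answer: $3443$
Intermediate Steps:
$x O{\left(-14 \right)} - 477 = \left(-280\right) \left(-14\right) - 477 = 3920 - 477 = 3443$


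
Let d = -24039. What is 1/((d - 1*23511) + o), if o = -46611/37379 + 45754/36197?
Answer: -1353007663/64335491315251 ≈ -2.1030e-5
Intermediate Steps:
o = 23060399/1353007663 (o = -46611*1/37379 + 45754*(1/36197) = -46611/37379 + 45754/36197 = 23060399/1353007663 ≈ 0.017044)
1/((d - 1*23511) + o) = 1/((-24039 - 1*23511) + 23060399/1353007663) = 1/((-24039 - 23511) + 23060399/1353007663) = 1/(-47550 + 23060399/1353007663) = 1/(-64335491315251/1353007663) = -1353007663/64335491315251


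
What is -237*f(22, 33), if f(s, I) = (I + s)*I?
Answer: -430155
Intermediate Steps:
f(s, I) = I*(I + s)
-237*f(22, 33) = -7821*(33 + 22) = -7821*55 = -237*1815 = -430155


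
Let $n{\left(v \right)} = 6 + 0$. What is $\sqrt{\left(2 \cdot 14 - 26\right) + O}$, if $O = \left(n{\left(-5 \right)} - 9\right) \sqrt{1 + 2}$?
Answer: $\sqrt{2 - 3 \sqrt{3}} \approx 1.7878 i$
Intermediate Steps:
$n{\left(v \right)} = 6$
$O = - 3 \sqrt{3}$ ($O = \left(6 - 9\right) \sqrt{1 + 2} = - 3 \sqrt{3} \approx -5.1962$)
$\sqrt{\left(2 \cdot 14 - 26\right) + O} = \sqrt{\left(2 \cdot 14 - 26\right) - 3 \sqrt{3}} = \sqrt{\left(28 - 26\right) - 3 \sqrt{3}} = \sqrt{2 - 3 \sqrt{3}}$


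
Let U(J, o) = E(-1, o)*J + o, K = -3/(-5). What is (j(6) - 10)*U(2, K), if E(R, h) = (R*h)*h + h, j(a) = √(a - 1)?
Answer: -54/5 + 27*√5/25 ≈ -8.3850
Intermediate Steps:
K = ⅗ (K = -3*(-⅕) = ⅗ ≈ 0.60000)
j(a) = √(-1 + a)
E(R, h) = h + R*h² (E(R, h) = R*h² + h = h + R*h²)
U(J, o) = o + J*o*(1 - o) (U(J, o) = (o*(1 - o))*J + o = J*o*(1 - o) + o = o + J*o*(1 - o))
(j(6) - 10)*U(2, K) = (√(-1 + 6) - 10)*(3*(1 - 1*2*(-1 + ⅗))/5) = (√5 - 10)*(3*(1 - 1*2*(-⅖))/5) = (-10 + √5)*(3*(1 + ⅘)/5) = (-10 + √5)*((⅗)*(9/5)) = (-10 + √5)*(27/25) = -54/5 + 27*√5/25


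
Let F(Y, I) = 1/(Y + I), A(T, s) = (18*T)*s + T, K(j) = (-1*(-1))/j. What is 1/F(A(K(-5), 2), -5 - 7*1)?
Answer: -97/5 ≈ -19.400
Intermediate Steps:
K(j) = 1/j
A(T, s) = T + 18*T*s (A(T, s) = 18*T*s + T = T + 18*T*s)
F(Y, I) = 1/(I + Y)
1/F(A(K(-5), 2), -5 - 7*1) = 1/(1/((-5 - 7*1) + (1 + 18*2)/(-5))) = 1/(1/((-5 - 7) - (1 + 36)/5)) = 1/(1/(-12 - 1/5*37)) = 1/(1/(-12 - 37/5)) = 1/(1/(-97/5)) = 1/(-5/97) = -97/5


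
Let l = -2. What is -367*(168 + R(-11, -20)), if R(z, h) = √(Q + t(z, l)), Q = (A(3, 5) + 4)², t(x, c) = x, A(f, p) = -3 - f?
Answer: -61656 - 367*I*√7 ≈ -61656.0 - 970.99*I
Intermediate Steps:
Q = 4 (Q = ((-3 - 1*3) + 4)² = ((-3 - 3) + 4)² = (-6 + 4)² = (-2)² = 4)
R(z, h) = √(4 + z)
-367*(168 + R(-11, -20)) = -367*(168 + √(4 - 11)) = -367*(168 + √(-7)) = -367*(168 + I*√7) = -61656 - 367*I*√7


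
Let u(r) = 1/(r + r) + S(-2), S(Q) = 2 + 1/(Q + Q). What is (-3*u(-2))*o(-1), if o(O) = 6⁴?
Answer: -5832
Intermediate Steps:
S(Q) = 2 + 1/(2*Q)
o(O) = 1296
u(r) = 7/4 + 1/(2*r) (u(r) = 1/(r + r) + (2 + (½)/(-2)) = 1/(2*r) + (2 + (½)*(-½)) = 1/(2*r) + (2 - ¼) = 1/(2*r) + 7/4 = 7/4 + 1/(2*r))
(-3*u(-2))*o(-1) = -3*(2 + 7*(-2))/(4*(-2))*1296 = -3*(-1)*(2 - 14)/(4*2)*1296 = -3*(-1)*(-12)/(4*2)*1296 = -3*3/2*1296 = -9/2*1296 = -5832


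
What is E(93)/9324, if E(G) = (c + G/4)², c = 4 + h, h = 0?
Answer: 11881/149184 ≈ 0.079640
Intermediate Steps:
c = 4 (c = 4 + 0 = 4)
E(G) = (4 + G/4)²
E(93)/9324 = ((16 + 93)²/16)/9324 = ((1/16)*109²)*(1/9324) = ((1/16)*11881)*(1/9324) = (11881/16)*(1/9324) = 11881/149184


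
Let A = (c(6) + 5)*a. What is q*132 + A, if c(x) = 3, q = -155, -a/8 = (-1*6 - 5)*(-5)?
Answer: -23980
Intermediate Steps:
a = -440 (a = -8*(-1*6 - 5)*(-5) = -8*(-6 - 5)*(-5) = -(-88)*(-5) = -8*55 = -440)
A = -3520 (A = (3 + 5)*(-440) = 8*(-440) = -3520)
q*132 + A = -155*132 - 3520 = -20460 - 3520 = -23980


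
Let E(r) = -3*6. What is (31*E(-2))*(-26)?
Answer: 14508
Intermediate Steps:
E(r) = -18
(31*E(-2))*(-26) = (31*(-18))*(-26) = -558*(-26) = 14508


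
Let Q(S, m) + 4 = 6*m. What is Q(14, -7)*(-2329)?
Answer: 107134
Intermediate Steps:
Q(S, m) = -4 + 6*m
Q(14, -7)*(-2329) = (-4 + 6*(-7))*(-2329) = (-4 - 42)*(-2329) = -46*(-2329) = 107134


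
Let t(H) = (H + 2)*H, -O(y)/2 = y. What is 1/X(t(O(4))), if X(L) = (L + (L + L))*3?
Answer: 1/432 ≈ 0.0023148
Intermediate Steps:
O(y) = -2*y
t(H) = H*(2 + H) (t(H) = (2 + H)*H = H*(2 + H))
X(L) = 9*L (X(L) = (L + 2*L)*3 = (3*L)*3 = 9*L)
1/X(t(O(4))) = 1/(9*((-2*4)*(2 - 2*4))) = 1/(9*(-8*(2 - 8))) = 1/(9*(-8*(-6))) = 1/(9*48) = 1/432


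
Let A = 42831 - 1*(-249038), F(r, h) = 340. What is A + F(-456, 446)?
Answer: 292209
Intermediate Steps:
A = 291869 (A = 42831 + 249038 = 291869)
A + F(-456, 446) = 291869 + 340 = 292209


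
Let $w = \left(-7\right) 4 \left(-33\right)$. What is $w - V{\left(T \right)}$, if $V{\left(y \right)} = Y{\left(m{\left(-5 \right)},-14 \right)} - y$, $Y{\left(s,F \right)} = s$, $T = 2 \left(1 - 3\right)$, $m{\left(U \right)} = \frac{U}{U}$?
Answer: $919$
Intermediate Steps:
$m{\left(U \right)} = 1$
$T = -4$ ($T = 2 \left(-2\right) = -4$)
$V{\left(y \right)} = 1 - y$
$w = 924$ ($w = \left(-28\right) \left(-33\right) = 924$)
$w - V{\left(T \right)} = 924 - \left(1 - -4\right) = 924 - \left(1 + 4\right) = 924 - 5 = 919$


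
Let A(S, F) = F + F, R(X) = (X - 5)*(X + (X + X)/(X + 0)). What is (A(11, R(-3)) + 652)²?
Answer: 446224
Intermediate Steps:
R(X) = (-5 + X)*(2 + X) (R(X) = (-5 + X)*(X + (2*X)/X) = (-5 + X)*(X + 2) = (-5 + X)*(2 + X))
A(S, F) = 2*F
(A(11, R(-3)) + 652)² = (2*(-10 + (-3)² - 3*(-3)) + 652)² = (2*(-10 + 9 + 9) + 652)² = (2*8 + 652)² = (16 + 652)² = 668² = 446224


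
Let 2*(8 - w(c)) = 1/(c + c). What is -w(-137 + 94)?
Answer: -1377/172 ≈ -8.0058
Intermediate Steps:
w(c) = 8 - 1/(4*c) (w(c) = 8 - 1/(2*(c + c)) = 8 - 1/(2*c)/2 = 8 - 1/(4*c))
-w(-137 + 94) = -(8 - 1/(4*(-137 + 94))) = -(8 - 1/4/(-43)) = -(8 - 1/4*(-1/43)) = -(8 + 1/172) = -1*1377/172 = -1377/172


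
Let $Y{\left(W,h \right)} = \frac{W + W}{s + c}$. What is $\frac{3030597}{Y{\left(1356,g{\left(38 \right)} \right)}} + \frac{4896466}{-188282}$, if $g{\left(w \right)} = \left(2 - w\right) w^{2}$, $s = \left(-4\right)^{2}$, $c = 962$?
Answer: $\frac{46503352843535}{42551732} \approx 1.0929 \cdot 10^{6}$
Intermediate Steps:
$s = 16$
$g{\left(w \right)} = w^{2} \left(2 - w\right)$
$Y{\left(W,h \right)} = \frac{W}{489}$ ($Y{\left(W,h \right)} = \frac{W + W}{16 + 962} = \frac{2 W}{978} = 2 W \frac{1}{978} = \frac{W}{489}$)
$\frac{3030597}{Y{\left(1356,g{\left(38 \right)} \right)}} + \frac{4896466}{-188282} = \frac{3030597}{\frac{1}{489} \cdot 1356} + \frac{4896466}{-188282} = \frac{3030597}{\frac{452}{163}} + 4896466 \left(- \frac{1}{188282}\right) = 3030597 \cdot \frac{163}{452} - \frac{2448233}{94141} = \frac{493987311}{452} - \frac{2448233}{94141} = \frac{46503352843535}{42551732}$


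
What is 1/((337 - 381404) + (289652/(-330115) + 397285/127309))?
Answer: -6003801505/2287837160329934 ≈ -2.6242e-6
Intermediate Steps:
1/((337 - 381404) + (289652/(-330115) + 397285/127309)) = 1/(-381067 + (289652*(-1/330115) + 397285*(1/127309))) = 1/(-381067 + (-289652/330115 + 56755/18187)) = 1/(-381067 + 13467775901/6003801505) = 1/(-2287837160329934/6003801505) = -6003801505/2287837160329934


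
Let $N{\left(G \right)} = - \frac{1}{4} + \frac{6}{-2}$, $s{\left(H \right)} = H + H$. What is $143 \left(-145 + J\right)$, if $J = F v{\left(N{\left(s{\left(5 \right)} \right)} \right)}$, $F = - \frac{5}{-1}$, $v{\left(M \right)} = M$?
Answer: $- \frac{92235}{4} \approx -23059.0$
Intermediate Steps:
$s{\left(H \right)} = 2 H$
$N{\left(G \right)} = - \frac{13}{4}$ ($N{\left(G \right)} = \left(-1\right) \frac{1}{4} + 6 \left(- \frac{1}{2}\right) = - \frac{1}{4} - 3 = - \frac{13}{4}$)
$F = 5$ ($F = \left(-5\right) \left(-1\right) = 5$)
$J = - \frac{65}{4}$ ($J = 5 \left(- \frac{13}{4}\right) = - \frac{65}{4} \approx -16.25$)
$143 \left(-145 + J\right) = 143 \left(-145 - \frac{65}{4}\right) = 143 \left(- \frac{645}{4}\right) = - \frac{92235}{4}$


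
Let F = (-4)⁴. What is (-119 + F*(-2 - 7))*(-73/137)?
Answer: 176879/137 ≈ 1291.1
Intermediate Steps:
F = 256
(-119 + F*(-2 - 7))*(-73/137) = (-119 + 256*(-2 - 7))*(-73/137) = (-119 + 256*(-9))*(-73*1/137) = (-119 - 2304)*(-73/137) = -2423*(-73/137) = 176879/137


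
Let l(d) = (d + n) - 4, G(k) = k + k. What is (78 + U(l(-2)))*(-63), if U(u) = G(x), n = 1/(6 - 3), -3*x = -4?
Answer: -5082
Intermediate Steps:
x = 4/3 (x = -⅓*(-4) = 4/3 ≈ 1.3333)
n = ⅓ (n = 1/3 = ⅓ ≈ 0.33333)
G(k) = 2*k
l(d) = -11/3 + d (l(d) = (d + ⅓) - 4 = (⅓ + d) - 4 = -11/3 + d)
U(u) = 8/3 (U(u) = 2*(4/3) = 8/3)
(78 + U(l(-2)))*(-63) = (78 + 8/3)*(-63) = (242/3)*(-63) = -5082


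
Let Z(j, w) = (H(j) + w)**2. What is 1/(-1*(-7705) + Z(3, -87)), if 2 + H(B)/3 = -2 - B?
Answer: 1/19369 ≈ 5.1629e-5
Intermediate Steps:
H(B) = -12 - 3*B (H(B) = -6 + 3*(-2 - B) = -6 + (-6 - 3*B) = -12 - 3*B)
Z(j, w) = (-12 + w - 3*j)**2 (Z(j, w) = ((-12 - 3*j) + w)**2 = (-12 + w - 3*j)**2)
1/(-1*(-7705) + Z(3, -87)) = 1/(-1*(-7705) + (12 - 1*(-87) + 3*3)**2) = 1/(7705 + (12 + 87 + 9)**2) = 1/(7705 + 108**2) = 1/(7705 + 11664) = 1/19369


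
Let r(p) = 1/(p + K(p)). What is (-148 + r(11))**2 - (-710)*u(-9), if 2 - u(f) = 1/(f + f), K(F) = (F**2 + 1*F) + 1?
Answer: 484421761/20736 ≈ 23361.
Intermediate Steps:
K(F) = 1 + F + F**2 (K(F) = (F**2 + F) + 1 = (F + F**2) + 1 = 1 + F + F**2)
r(p) = 1/(1 + p**2 + 2*p) (r(p) = 1/(p + (1 + p + p**2)) = 1/(1 + p**2 + 2*p))
u(f) = 2 - 1/(2*f) (u(f) = 2 - 1/(f + f) = 2 - 1/(2*f))
(-148 + r(11))**2 - (-710)*u(-9) = (-148 + 1/(1 + 11**2 + 2*11))**2 - (-710)*(2 - 1/2/(-9)) = (-148 + 1/(1 + 121 + 22))**2 - (-710)*(2 - 1/2*(-1/9)) = (-148 + 1/144)**2 - (-710)*(2 + 1/18) = (-148 + 1/144)**2 - (-710)*37/18 = (-21311/144)**2 - 1*(-13135/9) = 454158721/20736 + 13135/9 = 484421761/20736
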